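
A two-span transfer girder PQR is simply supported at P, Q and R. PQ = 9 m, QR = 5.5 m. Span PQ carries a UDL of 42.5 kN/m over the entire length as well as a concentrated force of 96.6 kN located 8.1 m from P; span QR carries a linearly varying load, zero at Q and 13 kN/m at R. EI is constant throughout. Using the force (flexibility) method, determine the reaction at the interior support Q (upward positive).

R_Q = 384.4 kN

Insert a hinge at Q; M_Q is the redundant, and each span becomes simply supported.
Discontinuity in slope at Q on the released structure — sum the simple-span end rotations:
  span PQ: UDL 42.5: wL³/(24EI) = 1291/EI
  span PQ: point load 96.6 at a = 8.1: Pab(L + a)/(6LEI) = 223/EI
  span QR: triangular load, peak 13: 7w₀L³/(360EI) = 42.06/EI
  relative rotation θ_0 = (1514 + 42.06)/EI = 1556/EI
A unit hogging moment at Q produces rotation L₁/(3EI) + L₂/(3EI) = 4.833/EI.
Slope continuity at Q: θ_0 = M_Q·4.833/EI, so M_Q = 1556/4.833 = 321.9 kN·m (hogging).
Span PQ, ΣM about P with M_Q applied at Q: R_Q^{PQ}·9 = 2504 + 321.9, so R_Q^{PQ} = 314 kN and R_P = 479.1 − 314 = 165.1 kN.
Span QR, ΣM about R: R_Q^{QR}·5.5 = 65.54 + 321.9, so R_Q^{QR} = 70.45 kN and R_R = 35.75 − 70.45 = -34.7 kN.
R_Q = 314 + 70.45 = 384.4 kN.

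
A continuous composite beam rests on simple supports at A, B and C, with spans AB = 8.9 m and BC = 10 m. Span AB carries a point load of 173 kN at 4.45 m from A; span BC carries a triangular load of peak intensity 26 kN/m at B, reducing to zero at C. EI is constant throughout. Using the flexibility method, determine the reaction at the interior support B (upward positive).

Insert a hinge at B; M_B is the redundant, and each span becomes simply supported.
End slopes at the hinge B, treating each span as simply supported:
  span AB: point load 173 at a = 4.45: Pab(L + a)/(6LEI) = 856.5/EI
  span BC: triangular load, peak 26: w₀L³/(45EI) = 577.8/EI
  relative rotation θ_0 = (856.5 + 577.8)/EI = 1434/EI
A unit hogging moment at B produces rotation L₁/(3EI) + L₂/(3EI) = 6.3/EI.
Slope continuity at B: θ_0 = M_B·6.3/EI, so M_B = 1434/6.3 = 227.7 kN·m (hogging).
Span AB, ΣM about A with M_B applied at B: R_B^{AB}·8.9 = 769.9 + 227.7, so R_B^{AB} = 112.1 kN and R_A = 173 − 112.1 = 60.92 kN.
Span BC, ΣM about C: R_B^{BC}·10 = 866.7 + 227.7, so R_B^{BC} = 109.4 kN and R_C = 130 − 109.4 = 20.57 kN.
R_B = 112.1 + 109.4 = 221.5 kN.

R_B = 221.5 kN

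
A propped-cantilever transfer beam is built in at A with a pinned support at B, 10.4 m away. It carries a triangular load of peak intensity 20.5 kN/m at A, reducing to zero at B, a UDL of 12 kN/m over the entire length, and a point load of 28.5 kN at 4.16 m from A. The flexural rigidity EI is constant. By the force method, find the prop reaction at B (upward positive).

R_B = 74.05 kN

Release the roller at B. Primary structure: cantilever fixed at A.
Downward deflection at the released point B due to the loads:
  triangular load, peak 20.5 at the fixed end: w₀L⁴/(30EI) = 7994/EI
  UDL 12: wL⁴/(8EI) = 17548/EI
  point load 28.5 at a = 4.16: Pa²(3L − a)/(6EI) = 2223/EI
  δ_0 = 27765/EI
Tip deflection under a unit load at B: L³/(3EI) = 375/EI.
The prop prevents deflection at B: R_B = δ_0/δ_{BB} = 27765/375 = 74.05 kN.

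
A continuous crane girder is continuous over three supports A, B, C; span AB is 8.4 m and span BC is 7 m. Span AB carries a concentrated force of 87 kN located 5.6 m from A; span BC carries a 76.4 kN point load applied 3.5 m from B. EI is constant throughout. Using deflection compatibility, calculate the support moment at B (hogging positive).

M_B = 119.4 kN·m

Take M_B as the redundant. Released structure: two simple spans AB and BC with a hinge at B.
End slopes at the hinge B, treating each span as simply supported:
  span AB: point load 87 at a = 5.6: Pab(L + a)/(6LEI) = 378.9/EI
  span BC: point load 76.4 at a = 3.5: Pab(L + b)/(6LEI) = 234/EI
  relative rotation θ_0 = (378.9 + 234)/EI = 612.9/EI
A unit hogging moment at B produces rotation L₁/(3EI) + L₂/(3EI) = 5.133/EI.
Slope continuity at B: θ_0 = M_B·5.133/EI, so M_B = 612.9/5.133 = 119.4 kN·m (hogging).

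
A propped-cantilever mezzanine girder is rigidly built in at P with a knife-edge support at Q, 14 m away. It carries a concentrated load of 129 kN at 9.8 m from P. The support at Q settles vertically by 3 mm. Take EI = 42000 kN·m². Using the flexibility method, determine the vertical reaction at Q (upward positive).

Choose R_Q as the redundant. The primary structure is the cantilever fixed at P.
Free-end deflection of the primary structure under the applied loading (downward +):
  point load 129 at a = 9.8: Pa²(3L − a)/(6EI) = 66488/EI
Tip deflection under a unit load at Q: L³/(3EI) = 914.7/EI.
With EI = 42000 kN·m²: δ_0 = 1.5831 m and δ_{QQ} = 0.021778 m/kN.
Compatibility — the beam at Q must follow the support down by 0.003 m: δ_0 − R_Q·δ_{QQ} = 0.003, so R_Q = (1.5831 − 0.003)/0.021778 = 72.55 kN.

R_Q = 72.55 kN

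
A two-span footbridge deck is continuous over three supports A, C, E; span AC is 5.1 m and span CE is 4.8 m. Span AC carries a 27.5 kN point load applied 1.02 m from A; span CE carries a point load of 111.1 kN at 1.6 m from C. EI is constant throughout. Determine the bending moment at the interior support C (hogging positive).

M_C = 54.82 kN·m

Release continuity at C by inserting a hinge; the redundant is the internal moment M_C. The primary structure is two simply-supported spans AC and CE.
End slopes at the hinge C, treating each span as simply supported:
  span AC: point load 27.5 at a = 1.02: Pab(L + a)/(6LEI) = 22.89/EI
  span CE: point load 111.1 at a = 1.6: Pab(L + b)/(6LEI) = 158/EI
  relative rotation θ_0 = (22.89 + 158)/EI = 180.9/EI
A unit hogging moment at C produces rotation L₁/(3EI) + L₂/(3EI) = 3.3/EI.
Slope continuity at C: θ_0 = M_C·3.3/EI, so M_C = 180.9/3.3 = 54.82 kN·m (hogging).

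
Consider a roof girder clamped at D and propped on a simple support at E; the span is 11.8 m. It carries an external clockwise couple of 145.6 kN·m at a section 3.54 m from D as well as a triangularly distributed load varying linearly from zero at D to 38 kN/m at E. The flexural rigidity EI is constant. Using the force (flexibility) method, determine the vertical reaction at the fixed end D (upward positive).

R_D = 91.45 kN

Remove the prop at E; the released (primary) structure is a cantilever built in at D.
Free-end deflection of the primary structure under the applied loading (downward +):
  clockwise couple 145.6 at a = 3.54: M₀a(2L − a)/(2EI) = 5170/EI
  triangular load, peak 38 at the free end: 11w₀L⁴/(120EI) = 67534/EI
  δ_0 = 72704/EI
Flexibility coefficient — unit upward force at E: δ_{EE} = L³/(3EI) = 547.7/EI.
The prop prevents deflection at E: R_E = δ_0/δ_{EE} = 72704/547.7 = 132.7 kN.
Vertical equilibrium: R_D = ΣP − R_E = 224.2 − 132.7 = 91.45 kN.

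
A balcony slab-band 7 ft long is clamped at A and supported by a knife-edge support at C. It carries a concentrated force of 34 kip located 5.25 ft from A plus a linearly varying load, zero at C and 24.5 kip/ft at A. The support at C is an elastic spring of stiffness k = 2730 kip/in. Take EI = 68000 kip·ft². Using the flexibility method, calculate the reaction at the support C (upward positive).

R_C = 37.98 kip

Choose R_C as the redundant. The primary structure is the cantilever fixed at A.
Free-end deflection of the primary structure under the applied loading (downward +):
  point load 34 at a = 5.25: Pa²(3L − a)/(6EI) = 2460/EI
  triangular load, peak 24.5 at the fixed end: w₀L⁴/(30EI) = 1961/EI
  δ_0 = 4421/EI
Flexibility coefficient — unit upward force at C: δ_{CC} = L³/(3EI) = 114.3/EI.
With EI = 68000 kip·ft²: δ_0 = 0.065011 ft and δ_{CC} = 0.001681 ft/kip.
Compatibility — the spring shortens by R_C/k under the reaction it provides: δ_0 − R_C·δ_{CC} = R_C/k. With 1/k = 1/(2730×12) ft/kip = 0.000031 ft/kip, R_C = δ_0 / (δ_{CC} + 1/k) = 0.065011 / (0.001681 + 0.000031) = 37.98 kip.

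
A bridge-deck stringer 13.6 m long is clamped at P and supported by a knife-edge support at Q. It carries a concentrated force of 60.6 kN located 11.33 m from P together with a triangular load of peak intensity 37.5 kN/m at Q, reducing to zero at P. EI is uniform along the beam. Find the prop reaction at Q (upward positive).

Release the roller at Q. Primary structure: cantilever fixed at P.
Downward deflection at the released point Q due to the loads:
  point load 60.6 at a = 11.33: Pa²(3L − a)/(6EI) = 38209/EI
  triangular load, peak 37.5 at the free end: 11w₀L⁴/(120EI) = 117598/EI
  δ_0 = 155806/EI
Tip deflection under a unit load at Q: L³/(3EI) = 838.5/EI.
Compatibility at Q: δ_0 − R_Q·δ_{QQ} = 0, so R_Q = 155806/838.5 = 185.8 kN.

R_Q = 185.8 kN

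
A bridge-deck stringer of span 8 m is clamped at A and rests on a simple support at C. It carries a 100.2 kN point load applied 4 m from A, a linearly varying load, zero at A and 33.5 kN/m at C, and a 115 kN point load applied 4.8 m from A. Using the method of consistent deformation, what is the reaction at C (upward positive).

R_C = 154.7 kN

Remove the prop at C; the released (primary) structure is a cantilever built in at A.
Deflection at C on the released cantilever, summing each load's contribution:
  point load 100.2 at a = 4: Pa²(3L − a)/(6EI) = 5344/EI
  triangular load, peak 33.5 at the free end: 11w₀L⁴/(120EI) = 12578/EI
  point load 115 at a = 4.8: Pa²(3L − a)/(6EI) = 8479/EI
  δ_0 = 26401/EI
Tip deflection under a unit load at C: L³/(3EI) = 170.7/EI.
Compatibility at C: δ_0 − R_C·δ_{CC} = 0, so R_C = 26401/170.7 = 154.7 kN.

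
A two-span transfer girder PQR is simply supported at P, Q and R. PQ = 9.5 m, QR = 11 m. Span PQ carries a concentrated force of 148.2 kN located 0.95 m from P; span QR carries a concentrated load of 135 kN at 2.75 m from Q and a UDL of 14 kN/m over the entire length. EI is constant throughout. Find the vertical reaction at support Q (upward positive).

R_Q = 247.3 kN

Insert a hinge at Q; M_Q is the redundant, and each span becomes simply supported.
End slopes at the hinge Q, treating each span as simply supported:
  span PQ: point load 148.2 at a = 0.95: Pab(L + a)/(6LEI) = 220.7/EI
  span QR: point load 135 at a = 2.75: Pab(L + b)/(6LEI) = 893.3/EI
  span QR: UDL 14: wL³/(24EI) = 776.4/EI
  relative rotation θ_0 = (220.7 + 1670)/EI = 1890/EI
A unit hogging moment at Q produces rotation L₁/(3EI) + L₂/(3EI) = 6.833/EI.
Slope continuity at Q: θ_0 = M_Q·6.833/EI, so M_Q = 1890/6.833 = 276.6 kN·m (hogging).
Span PQ, ΣM about P with M_Q applied at Q: R_Q^{PQ}·9.5 = 140.8 + 276.6, so R_Q^{PQ} = 43.94 kN and R_P = 148.2 − 43.94 = 104.3 kN.
Span QR, ΣM about R: R_Q^{QR}·11 = 1961 + 276.6, so R_Q^{QR} = 203.4 kN and R_R = 289 − 203.4 = 85.6 kN.
R_Q = 43.94 + 203.4 = 247.3 kN.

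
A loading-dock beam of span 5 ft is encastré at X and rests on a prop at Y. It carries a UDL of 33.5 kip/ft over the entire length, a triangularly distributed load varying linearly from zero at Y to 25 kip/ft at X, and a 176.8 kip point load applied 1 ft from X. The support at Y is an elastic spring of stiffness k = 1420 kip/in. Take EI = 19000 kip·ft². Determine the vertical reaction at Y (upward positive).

R_Y = 82.99 kip

Take the reaction at Y as the redundant and release it; the primary structure is a cantilever fixed at X.
Downward deflection at the released point Y due to the loads:
  UDL 33.5: wL⁴/(8EI) = 2617/EI
  triangular load, peak 25 at the fixed end: w₀L⁴/(30EI) = 520.8/EI
  point load 176.8 at a = 1: Pa²(3L − a)/(6EI) = 412.5/EI
  δ_0 = 3551/EI
Flexibility coefficient — unit upward force at Y: δ_{YY} = L³/(3EI) = 41.67/EI.
With EI = 19000 kip·ft²: δ_0 = 0.18687 ft and δ_{YY} = 0.002193 ft/kip.
Compatibility — the spring shortens by R_Y/k under the reaction it provides: δ_0 − R_Y·δ_{YY} = R_Y/k. With 1/k = 1/(1420×12) ft/kip = 0.000059 ft/kip, R_Y = δ_0 / (δ_{YY} + 1/k) = 0.18687 / (0.002193 + 0.000059) = 82.99 kip.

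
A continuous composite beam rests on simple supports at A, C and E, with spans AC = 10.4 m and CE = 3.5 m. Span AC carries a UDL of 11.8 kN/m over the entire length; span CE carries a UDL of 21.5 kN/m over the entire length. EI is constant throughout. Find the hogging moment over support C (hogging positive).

M_C = 127.7 kN·m

Release continuity at C by inserting a hinge; the redundant is the internal moment M_C. The primary structure is two simply-supported spans AC and CE.
Discontinuity in slope at C on the released structure — sum the simple-span end rotations:
  span AC: UDL 11.8: wL³/(24EI) = 553.1/EI
  span CE: UDL 21.5: wL³/(24EI) = 38.41/EI
  relative rotation θ_0 = (553.1 + 38.41)/EI = 591.5/EI
A unit hogging moment at C produces rotation L₁/(3EI) + L₂/(3EI) = 4.633/EI.
Slope continuity at C: θ_0 = M_C·4.633/EI, so M_C = 591.5/4.633 = 127.7 kN·m (hogging).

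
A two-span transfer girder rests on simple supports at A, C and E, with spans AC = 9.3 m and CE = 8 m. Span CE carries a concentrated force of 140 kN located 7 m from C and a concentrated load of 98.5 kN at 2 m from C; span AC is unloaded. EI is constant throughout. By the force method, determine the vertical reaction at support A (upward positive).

R_A = -9.855 kN

Insert a hinge at C; M_C is the redundant, and each span becomes simply supported.
End slopes at the hinge C, treating each span as simply supported:
  span CE: point load 140 at a = 7: Pab(L + b)/(6LEI) = 183.8/EI
  span CE: point load 98.5 at a = 2: Pab(L + b)/(6LEI) = 344.8/EI
  relative rotation θ_0 = (0 + 528.5)/EI = 528.5/EI
A unit hogging moment at C produces rotation L₁/(3EI) + L₂/(3EI) = 5.767/EI.
Compatibility: M_C·(L₁+L₂)/(3EI) = θ_0, giving M_C = 91.65 kN·m (hogging).
Span AC, ΣM about A with M_C applied at C: R_C^{AC}·9.3 = 0 + 91.65, so R_C^{AC} = 9.855 kN and R_A = 0 − 9.855 = -9.855 kN.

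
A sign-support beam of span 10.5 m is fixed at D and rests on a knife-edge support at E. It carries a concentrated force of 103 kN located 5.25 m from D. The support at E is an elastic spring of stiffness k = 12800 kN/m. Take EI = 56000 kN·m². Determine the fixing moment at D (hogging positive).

Choose R_E as the redundant. The primary structure is the cantilever fixed at D.
Primary-structure tip deflection at E by superposition:
  point load 103 at a = 5.25: Pa²(3L − a)/(6EI) = 12420/EI
Flexibility coefficient — unit upward force at E: δ_{EE} = L³/(3EI) = 385.9/EI.
With EI = 56000 kN·m²: δ_0 = 0.22179 m and δ_{EE} = 0.006891 m/kN.
Compatibility — the spring shortens by R_E/k under the reaction it provides: δ_0 − R_E·δ_{EE} = R_E/k. With 1/k = 0.000078 m/kN, R_E = δ_0 / (δ_{EE} + 1/k) = 0.22179 / (0.006891 + 0.000078) = 31.83 kN.
Moment equilibrium about D: M_D = Σ(load moments about D) − R_E·L = 540.8 − 31.83×10.5 = 206.6 kN·m.

M_D = 206.6 kN·m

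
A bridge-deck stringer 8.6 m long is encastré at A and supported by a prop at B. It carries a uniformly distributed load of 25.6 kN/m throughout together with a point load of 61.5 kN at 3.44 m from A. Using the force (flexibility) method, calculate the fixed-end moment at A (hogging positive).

M_A = 338.2 kN·m

Choose R_B as the redundant. The primary structure is the cantilever fixed at A.
Deflection at B on the released cantilever, summing each load's contribution:
  UDL 25.6: wL⁴/(8EI) = 17504/EI
  point load 61.5 at a = 3.44: Pa²(3L − a)/(6EI) = 2712/EI
  δ_0 = 20216/EI
Tip deflection under a unit load at B: L³/(3EI) = 212/EI.
Compatibility at B: δ_0 − R_B·δ_{BB} = 0, so R_B = 20216/212 = 95.35 kN.
Moment equilibrium about A: M_A = Σ(load moments about A) − R_B·L = 1158 − 95.35×8.6 = 338.2 kN·m.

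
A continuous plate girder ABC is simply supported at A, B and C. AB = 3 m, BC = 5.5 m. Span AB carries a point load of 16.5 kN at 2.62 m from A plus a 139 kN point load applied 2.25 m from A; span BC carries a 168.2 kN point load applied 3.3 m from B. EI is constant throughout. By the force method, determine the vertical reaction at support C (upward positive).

R_C = 77.92 kN

Release continuity at B by inserting a hinge; the redundant is the internal moment M_B. The primary structure is two simply-supported spans AB and BC.
Rotations at B on the released spans (each span's end-slope, ×1/EI):
  span AB: point load 16.5 at a = 2.62: Pab(L + a)/(6LEI) = 5.129/EI
  span AB: point load 139 at a = 2.25: Pab(L + a)/(6LEI) = 68.41/EI
  span BC: point load 168.2 at a = 3.3: Pab(L + b)/(6LEI) = 284.9/EI
  relative rotation θ_0 = (73.54 + 284.9)/EI = 358.5/EI
A unit hogging moment at B produces rotation L₁/(3EI) + L₂/(3EI) = 2.833/EI.
Slope continuity at B: θ_0 = M_B·2.833/EI, so M_B = 358.5/2.833 = 126.5 kN·m (hogging).
Span BC, ΣM about C: R_B^{BC}·5.5 = 370 + 126.5, so R_B^{BC} = 90.28 kN and R_C = 168.2 − 90.28 = 77.92 kN.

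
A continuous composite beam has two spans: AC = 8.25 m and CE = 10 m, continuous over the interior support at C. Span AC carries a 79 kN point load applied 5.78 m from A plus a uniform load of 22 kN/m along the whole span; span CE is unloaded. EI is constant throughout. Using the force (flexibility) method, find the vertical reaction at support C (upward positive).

R_C = 176.4 kN

Insert a hinge at C; M_C is the redundant, and each span becomes simply supported.
Discontinuity in slope at C on the released structure — sum the simple-span end rotations:
  span AC: point load 79 at a = 5.78: Pab(L + a)/(6LEI) = 319.7/EI
  span AC: UDL 22: wL³/(24EI) = 514.7/EI
  relative rotation θ_0 = (834.4 + 0)/EI = 834.4/EI
A unit hogging moment at C produces rotation L₁/(3EI) + L₂/(3EI) = 6.083/EI.
Compatibility: M_C·(L₁+L₂)/(3EI) = θ_0, giving M_C = 137.2 kN·m (hogging).
Span AC, ΣM about A with M_C applied at C: R_C^{AC}·8.25 = 1205 + 137.2, so R_C^{AC} = 162.7 kN and R_A = 260.5 − 162.7 = 97.78 kN.
Span CE, ΣM about E: R_C^{CE}·10 = 0 + 137.2, so R_C^{CE} = 13.72 kN and R_E = 0 − 13.72 = -13.72 kN.
R_C = 162.7 + 13.72 = 176.4 kN.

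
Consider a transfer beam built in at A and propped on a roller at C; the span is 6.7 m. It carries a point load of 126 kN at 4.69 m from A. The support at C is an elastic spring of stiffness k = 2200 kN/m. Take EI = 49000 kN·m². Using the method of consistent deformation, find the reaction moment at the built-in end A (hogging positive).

M_A = 201.7 kN·m

Take the reaction at C as the redundant and release it; the primary structure is a cantilever fixed at A.
Free-end deflection of the primary structure under the applied loading (downward +):
  point load 126 at a = 4.69: Pa²(3L − a)/(6EI) = 7118/EI
Tip deflection under a unit load at C: L³/(3EI) = 100.3/EI.
With EI = 49000 kN·m²: δ_0 = 0.14527 m and δ_{CC} = 0.002046 m/kN.
Compatibility — the spring shortens by R_C/k under the reaction it provides: δ_0 − R_C·δ_{CC} = R_C/k. With 1/k = 0.000455 m/kN, R_C = δ_0 / (δ_{CC} + 1/k) = 0.14527 / (0.002046 + 0.000455) = 58.09 kN.
Moment equilibrium about A: M_A = Σ(load moments about A) − R_C·L = 590.9 − 58.09×6.7 = 201.7 kN·m.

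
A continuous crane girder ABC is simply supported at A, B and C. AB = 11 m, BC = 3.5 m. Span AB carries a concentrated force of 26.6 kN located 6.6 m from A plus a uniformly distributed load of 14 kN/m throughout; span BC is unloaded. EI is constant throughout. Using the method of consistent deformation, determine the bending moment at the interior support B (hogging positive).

M_B = 203.3 kN·m

Take M_B as the redundant. Released structure: two simple spans AB and BC with a hinge at B.
Rotations at B on the released spans (each span's end-slope, ×1/EI):
  span AB: point load 26.6 at a = 6.6: Pab(L + a)/(6LEI) = 206/EI
  span AB: UDL 14: wL³/(24EI) = 776.4/EI
  relative rotation θ_0 = (982.4 + 0)/EI = 982.4/EI
A unit hogging moment at B produces rotation L₁/(3EI) + L₂/(3EI) = 4.833/EI.
Slope continuity at B: θ_0 = M_B·4.833/EI, so M_B = 982.4/4.833 = 203.3 kN·m (hogging).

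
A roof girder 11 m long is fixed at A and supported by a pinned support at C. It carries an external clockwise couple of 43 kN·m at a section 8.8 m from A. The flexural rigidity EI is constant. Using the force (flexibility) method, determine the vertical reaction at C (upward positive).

R_C = 5.629 kN

Choose R_C as the redundant. The primary structure is the cantilever fixed at A.
Free-end deflection of the primary structure under the applied loading (downward +):
  clockwise couple 43 at a = 8.8: M₀a(2L − a)/(2EI) = 2497/EI
Flexibility coefficient — unit upward force at C: δ_{CC} = L³/(3EI) = 443.7/EI.
Compatibility at C: δ_0 − R_C·δ_{CC} = 0, so R_C = 2497/443.7 = 5.629 kN.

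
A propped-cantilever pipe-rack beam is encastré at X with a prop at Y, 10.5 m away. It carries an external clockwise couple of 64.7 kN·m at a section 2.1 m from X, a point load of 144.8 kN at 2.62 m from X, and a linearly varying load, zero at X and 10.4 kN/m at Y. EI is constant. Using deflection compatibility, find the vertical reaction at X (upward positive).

R_X = 153.6 kN

Release the roller at Y. Primary structure: cantilever fixed at X.
Free-end deflection of the primary structure under the applied loading (downward +):
  clockwise couple 64.7 at a = 2.1: M₀a(2L − a)/(2EI) = 1284/EI
  point load 144.8 at a = 2.62: Pa²(3L − a)/(6EI) = 4784/EI
  triangular load, peak 10.4 at the free end: 11w₀L⁴/(120EI) = 11588/EI
  δ_0 = 17656/EI
Flexibility coefficient — unit upward force at Y: δ_{YY} = L³/(3EI) = 385.9/EI.
The prop prevents deflection at Y: R_Y = δ_0/δ_{YY} = 17656/385.9 = 45.76 kN.
Vertical equilibrium: R_X = ΣP − R_Y = 199.4 − 45.76 = 153.6 kN.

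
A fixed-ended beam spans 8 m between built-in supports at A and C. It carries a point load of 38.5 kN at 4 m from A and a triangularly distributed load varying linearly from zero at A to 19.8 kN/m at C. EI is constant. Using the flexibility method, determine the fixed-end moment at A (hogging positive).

Release both end moments; the primary structure is a simply-supported span AC with redundants M_A and M_C.
End rotations of the released simple span under the applied load (×1/EI):
  at A: point load 38.5 at a = 4: Pab(L + b)/(6LEI) = 154/EI
  at C: point load 38.5 at a = 4: Pab(L + a)/(6LEI) = 154/EI
  at A: triangular load, peak 19.8: 7w₀L³/(360EI) = 197.1/EI
  at C: triangular load, peak 19.8: w₀L³/(45EI) = 225.3/EI
  θ_A0 = 351.1/EI,  θ_C0 = 379.3/EI
Flexibility coefficients: a unit moment at one end gives L/(3EI) there and L/(6EI) at the far end, so f₁₁ = f₂₂ = 2.667/EI and f₁₂ = f₂₁ = 1.333/EI.
Compatibility — zero rotation at each built-in end:
  2.667 M_A + 1.333 M_C = 351.1
  1.333 M_A + 2.667 M_C = 379.3
Solving the pair gives M_A = 80.74 kN·m and M_C = 101.9 kN·m (hogging).

M_A = 80.74 kN·m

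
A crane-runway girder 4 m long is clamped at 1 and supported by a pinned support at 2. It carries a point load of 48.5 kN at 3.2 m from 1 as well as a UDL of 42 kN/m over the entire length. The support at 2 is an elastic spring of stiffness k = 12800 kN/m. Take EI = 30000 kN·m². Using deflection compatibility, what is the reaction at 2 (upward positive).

R_2 = 87.53 kN

Remove the prop at 2; the released (primary) structure is a cantilever built in at 1.
Downward deflection at the released point 2 due to the loads:
  point load 48.5 at a = 3.2: Pa²(3L − a)/(6EI) = 728.4/EI
  UDL 42: wL⁴/(8EI) = 1344/EI
  δ_0 = 2072/EI
Flexibility coefficient — unit upward force at 2: δ_{22} = L³/(3EI) = 21.33/EI.
With EI = 30000 kN·m²: δ_0 = 0.06908 m and δ_{22} = 0.000711 m/kN.
Compatibility — the spring shortens by R_2/k under the reaction it provides: δ_0 − R_2·δ_{22} = R_2/k. With 1/k = 0.000078 m/kN, R_2 = δ_0 / (δ_{22} + 1/k) = 0.06908 / (0.000711 + 0.000078) = 87.53 kN.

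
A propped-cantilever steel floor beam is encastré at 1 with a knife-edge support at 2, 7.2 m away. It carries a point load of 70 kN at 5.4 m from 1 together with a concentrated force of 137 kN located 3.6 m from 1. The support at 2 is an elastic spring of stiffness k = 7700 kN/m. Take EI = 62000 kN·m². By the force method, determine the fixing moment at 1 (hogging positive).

M_1 = 282.1 kN·m

Remove the prop at 2; the released (primary) structure is a cantilever built in at 1.
Free-end deflection of the primary structure under the applied loading (downward +):
  point load 70 at a = 5.4: Pa²(3L − a)/(6EI) = 5511/EI
  point load 137 at a = 3.6: Pa²(3L − a)/(6EI) = 5327/EI
  δ_0 = 10838/EI
Flexibility coefficient — unit upward force at 2: δ_{22} = L³/(3EI) = 124.4/EI.
With EI = 62000 kN·m²: δ_0 = 0.1748 m and δ_{22} = 0.002007 m/kN.
Compatibility — the spring shortens by R_2/k under the reaction it provides: δ_0 − R_2·δ_{22} = R_2/k. With 1/k = 0.00013 m/kN, R_2 = δ_0 / (δ_{22} + 1/k) = 0.1748 / (0.002007 + 0.00013) = 81.81 kN.
Moment equilibrium about 1: M_1 = Σ(load moments about 1) − R_2·L = 871.2 − 81.81×7.2 = 282.1 kN·m.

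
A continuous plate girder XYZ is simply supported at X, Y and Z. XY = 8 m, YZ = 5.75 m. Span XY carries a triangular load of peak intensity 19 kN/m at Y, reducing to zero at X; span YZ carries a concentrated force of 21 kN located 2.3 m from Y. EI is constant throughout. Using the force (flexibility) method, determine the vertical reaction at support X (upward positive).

Release continuity at Y by inserting a hinge; the redundant is the internal moment M_Y. The primary structure is two simply-supported spans XY and YZ.
Rotations at Y on the released spans (each span's end-slope, ×1/EI):
  span XY: triangular load, peak 19: w₀L³/(45EI) = 216.2/EI
  span YZ: point load 21 at a = 2.3: Pab(L + b)/(6LEI) = 44.44/EI
  relative rotation θ_0 = (216.2 + 44.44)/EI = 260.6/EI
A unit hogging moment at Y produces rotation L₁/(3EI) + L₂/(3EI) = 4.583/EI.
Slope continuity at Y: θ_0 = M_Y·4.583/EI, so M_Y = 260.6/4.583 = 56.86 kN·m (hogging).
Span XY, ΣM about X with M_Y applied at Y: R_Y^{XY}·8 = 405.3 + 56.86, so R_Y^{XY} = 57.77 kN and R_X = 76 − 57.77 = 18.23 kN.

R_X = 18.23 kN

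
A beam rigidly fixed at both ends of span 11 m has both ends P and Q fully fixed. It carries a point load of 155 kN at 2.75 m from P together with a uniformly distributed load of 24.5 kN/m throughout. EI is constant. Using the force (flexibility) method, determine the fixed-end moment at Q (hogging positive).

Take the two fixed-end moments M_P, M_Q as redundants; the released structure is the simple span PQ.
Simple-span end rotations at P and Q under the given loads:
  at P: point load 155 at a = 2.75: Pab(L + b)/(6LEI) = 1026/EI
  at Q: point load 155 at a = 2.75: Pab(L + a)/(6LEI) = 732.6/EI
  at P: UDL 24.5: wL³/(24EI) = 1359/EI
  at Q: UDL 24.5: wL³/(24EI) = 1359/EI
  θ_P0 = 2384/EI,  θ_Q0 = 2091/EI
Flexibility coefficients: a unit moment at one end gives L/(3EI) there and L/(6EI) at the far end, so f₁₁ = f₂₂ = 3.667/EI and f₁₂ = f₂₁ = 1.833/EI.
Compatibility — zero rotation at each built-in end:
  3.667 M_P + 1.833 M_Q = 2384
  1.833 M_P + 3.667 M_Q = 2091
Solving the pair gives M_P = 486.8 kN·m and M_Q = 327 kN·m (hogging).

M_Q = 327 kN·m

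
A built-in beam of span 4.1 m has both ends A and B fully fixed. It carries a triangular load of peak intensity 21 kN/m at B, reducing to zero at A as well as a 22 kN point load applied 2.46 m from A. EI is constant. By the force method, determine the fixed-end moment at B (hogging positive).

M_B = 30.64 kN·m

Take the two fixed-end moments M_A, M_B as redundants; the released structure is the simple span AB.
On the primary (simply-supported) span, the end slopes from the loading are:
  at A: triangular load, peak 21: 7w₀L³/(360EI) = 28.14/EI
  at B: triangular load, peak 21: w₀L³/(45EI) = 32.16/EI
  at A: point load 22 at a = 2.46: Pab(L + b)/(6LEI) = 20.71/EI
  at B: point load 22 at a = 2.46: Pab(L + a)/(6LEI) = 23.67/EI
  θ_A0 = 48.85/EI,  θ_B0 = 55.83/EI
Flexibility coefficients: a unit moment at one end gives L/(3EI) there and L/(6EI) at the far end, so f₁₁ = f₂₂ = 1.367/EI and f₁₂ = f₂₁ = 0.6833/EI.
Compatibility — zero rotation at each built-in end:
  1.367 M_A + 0.6833 M_B = 48.85
  0.6833 M_A + 1.367 M_B = 55.83
Solving the pair gives M_A = 20.43 kN·m and M_B = 30.64 kN·m (hogging).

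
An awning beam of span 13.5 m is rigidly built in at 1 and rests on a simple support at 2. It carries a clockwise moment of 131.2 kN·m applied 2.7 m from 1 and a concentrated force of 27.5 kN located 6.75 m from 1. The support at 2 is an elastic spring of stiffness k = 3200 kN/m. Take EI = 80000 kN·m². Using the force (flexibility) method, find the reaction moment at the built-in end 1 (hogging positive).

M_1 = 135.5 kN·m

Choose R_2 as the redundant. The primary structure is the cantilever fixed at 1.
Free-end deflection of the primary structure under the applied loading (downward +):
  clockwise couple 131.2 at a = 2.7: M₀a(2L − a)/(2EI) = 4304/EI
  point load 27.5 at a = 6.75: Pa²(3L − a)/(6EI) = 7048/EI
  δ_0 = 11352/EI
Tip deflection under a unit load at 2: L³/(3EI) = 820.1/EI.
With EI = 80000 kN·m²: δ_0 = 0.1419 m and δ_{22} = 0.010252 m/kN.
Compatibility — the spring shortens by R_2/k under the reaction it provides: δ_0 − R_2·δ_{22} = R_2/k. With 1/k = 0.000313 m/kN, R_2 = δ_0 / (δ_{22} + 1/k) = 0.1419 / (0.010252 + 0.000313) = 13.43 kN.
Moment equilibrium about 1: M_1 = Σ(load moments about 1) − R_2·L = 316.8 − 13.43×13.5 = 135.5 kN·m.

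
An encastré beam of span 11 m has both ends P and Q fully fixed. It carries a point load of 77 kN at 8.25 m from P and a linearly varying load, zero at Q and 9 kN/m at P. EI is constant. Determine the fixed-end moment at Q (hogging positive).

Take the two fixed-end moments M_P, M_Q as redundants; the released structure is the simple span PQ.
On the primary (simply-supported) span, the end slopes from the loading are:
  at P: point load 77 at a = 8.25: Pab(L + b)/(6LEI) = 363.9/EI
  at Q: point load 77 at a = 8.25: Pab(L + a)/(6LEI) = 509.5/EI
  at P: triangular load, peak 9: w₀L³/(45EI) = 266.2/EI
  at Q: triangular load, peak 9: 7w₀L³/(360EI) = 232.9/EI
  θ_P0 = 630.1/EI,  θ_Q0 = 742.4/EI
Flexibility coefficients: a unit moment at one end gives L/(3EI) there and L/(6EI) at the far end, so f₁₁ = f₂₂ = 3.667/EI and f₁₂ = f₂₁ = 1.833/EI.
Compatibility — zero rotation at each built-in end:
  3.667 M_P + 1.833 M_Q = 630.1
  1.833 M_P + 3.667 M_Q = 742.4
Solving the pair gives M_P = 94.15 kN·m and M_Q = 155.4 kN·m (hogging).

M_Q = 155.4 kN·m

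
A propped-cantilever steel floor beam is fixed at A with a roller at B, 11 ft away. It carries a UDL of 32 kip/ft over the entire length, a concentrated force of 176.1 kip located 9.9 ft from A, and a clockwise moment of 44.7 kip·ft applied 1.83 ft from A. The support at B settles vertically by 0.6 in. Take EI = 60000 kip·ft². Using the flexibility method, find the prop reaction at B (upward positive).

R_B = 276.9 kip

Remove the prop at B; the released (primary) structure is a cantilever built in at A.
Primary-structure tip deflection at B by superposition:
  UDL 32: wL⁴/(8EI) = 58564/EI
  point load 176.1 at a = 9.9: Pa²(3L − a)/(6EI) = 66449/EI
  clockwise couple 44.7 at a = 1.83: M₀a(2L − a)/(2EI) = 825/EI
  δ_0 = 125838/EI
Flexibility coefficient — unit upward force at B: δ_{BB} = L³/(3EI) = 443.7/EI.
With EI = 60000 kip·ft²: δ_0 = 2.0973 ft and δ_{BB} = 0.007394 ft/kip.
Compatibility — the beam at B must follow the support down by 0.05 ft: δ_0 − R_B·δ_{BB} = 0.05, so R_B = (2.0973 − 0.05)/0.007394 = 276.9 kip.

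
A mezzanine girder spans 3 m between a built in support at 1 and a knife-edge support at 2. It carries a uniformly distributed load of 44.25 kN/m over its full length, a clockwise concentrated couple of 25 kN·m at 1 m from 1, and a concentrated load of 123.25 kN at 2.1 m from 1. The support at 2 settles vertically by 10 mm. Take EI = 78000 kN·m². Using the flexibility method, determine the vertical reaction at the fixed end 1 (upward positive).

R_1 = 216.5 kN

Remove the prop at 2; the released (primary) structure is a cantilever built in at 1.
Primary-structure tip deflection at 2 by superposition:
  UDL 44.25: wL⁴/(8EI) = 448/EI
  clockwise couple 25 at a = 1: M₀a(2L − a)/(2EI) = 62.5/EI
  point load 123.25 at a = 2.1: Pa²(3L − a)/(6EI) = 625.1/EI
  δ_0 = 1136/EI
Flexibility coefficient — unit upward force at 2: δ_{22} = L³/(3EI) = 9/EI.
With EI = 78000 kN·m²: δ_0 = 0.014559 m and δ_{22} = 0.000115 m/kN.
Compatibility — the beam at 2 must follow the support down by 0.01 m: δ_0 − R_2·δ_{22} = 0.01, so R_2 = (0.014559 − 0.01)/0.000115 = 39.51 kN.
Vertical equilibrium: R_1 = ΣP − R_2 = 256 − 39.51 = 216.5 kN.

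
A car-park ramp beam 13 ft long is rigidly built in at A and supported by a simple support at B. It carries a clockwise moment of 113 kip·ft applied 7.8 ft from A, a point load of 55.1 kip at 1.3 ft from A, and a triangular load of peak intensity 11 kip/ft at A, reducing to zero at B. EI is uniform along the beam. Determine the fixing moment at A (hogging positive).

M_A = 155.8 kip·ft

Take the reaction at B as the redundant and release it; the primary structure is a cantilever fixed at A.
Downward deflection at the released point B due to the loads:
  clockwise couple 113 at a = 7.8: M₀a(2L − a)/(2EI) = 8021/EI
  point load 55.1 at a = 1.3: Pa²(3L − a)/(6EI) = 585.1/EI
  triangular load, peak 11 at the fixed end: w₀L⁴/(30EI) = 10472/EI
  δ_0 = 19078/EI
Tip deflection under a unit load at B: L³/(3EI) = 732.3/EI.
The prop prevents deflection at B: R_B = δ_0/δ_{BB} = 19078/732.3 = 26.05 kip.
Moment equilibrium about A: M_A = Σ(load moments about A) − R_B·L = 494.5 − 26.05×13 = 155.8 kip·ft.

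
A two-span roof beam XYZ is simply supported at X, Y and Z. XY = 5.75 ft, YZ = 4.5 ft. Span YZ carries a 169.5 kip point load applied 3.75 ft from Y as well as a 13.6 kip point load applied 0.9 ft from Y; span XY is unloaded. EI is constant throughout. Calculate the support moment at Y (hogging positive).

Release continuity at Y by inserting a hinge; the redundant is the internal moment M_Y. The primary structure is two simply-supported spans XY and YZ.
Rotations at Y on the released spans (each span's end-slope, ×1/EI):
  span YZ: point load 169.5 at a = 3.75: Pab(L + b)/(6LEI) = 92.7/EI
  span YZ: point load 13.6 at a = 0.9: Pab(L + b)/(6LEI) = 13.22/EI
  relative rotation θ_0 = (0 + 105.9)/EI = 105.9/EI
A unit hogging moment at Y produces rotation L₁/(3EI) + L₂/(3EI) = 3.417/EI.
Slope continuity at Y: θ_0 = M_Y·3.417/EI, so M_Y = 105.9/3.417 = 31 kip·ft (hogging).

M_Y = 31 kip·ft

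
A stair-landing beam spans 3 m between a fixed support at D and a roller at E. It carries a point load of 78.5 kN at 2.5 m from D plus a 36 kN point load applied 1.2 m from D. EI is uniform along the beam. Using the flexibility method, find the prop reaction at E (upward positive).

Take the reaction at E as the redundant and release it; the primary structure is a cantilever fixed at D.
Deflection at E on the released cantilever, summing each load's contribution:
  point load 78.5 at a = 2.5: Pa²(3L − a)/(6EI) = 531.5/EI
  point load 36 at a = 1.2: Pa²(3L − a)/(6EI) = 67.39/EI
  δ_0 = 598.9/EI
Flexibility coefficient — unit upward force at E: δ_{EE} = L³/(3EI) = 9/EI.
Compatibility at E: δ_0 − R_E·δ_{EE} = 0, so R_E = 598.9/9 = 66.54 kN.

R_E = 66.54 kN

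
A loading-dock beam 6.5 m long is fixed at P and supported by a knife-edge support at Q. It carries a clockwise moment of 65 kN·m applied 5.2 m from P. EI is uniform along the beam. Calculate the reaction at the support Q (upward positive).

R_Q = 14.4 kN

Release the roller at Q. Primary structure: cantilever fixed at P.
Free-end deflection of the primary structure under the applied loading (downward +):
  clockwise couple 65 at a = 5.2: M₀a(2L − a)/(2EI) = 1318/EI
Tip deflection under a unit load at Q: L³/(3EI) = 91.54/EI.
The prop prevents deflection at Q: R_Q = δ_0/δ_{QQ} = 1318/91.54 = 14.4 kN.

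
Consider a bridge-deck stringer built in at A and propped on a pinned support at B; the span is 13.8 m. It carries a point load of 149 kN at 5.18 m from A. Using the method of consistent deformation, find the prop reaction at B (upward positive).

R_B = 27.55 kN

Remove the prop at B; the released (primary) structure is a cantilever built in at A.
Downward deflection at the released point B due to the loads:
  point load 149 at a = 5.18: Pa²(3L − a)/(6EI) = 24135/EI
Flexibility coefficient — unit upward force at B: δ_{BB} = L³/(3EI) = 876/EI.
The prop prevents deflection at B: R_B = δ_0/δ_{BB} = 24135/876 = 27.55 kN.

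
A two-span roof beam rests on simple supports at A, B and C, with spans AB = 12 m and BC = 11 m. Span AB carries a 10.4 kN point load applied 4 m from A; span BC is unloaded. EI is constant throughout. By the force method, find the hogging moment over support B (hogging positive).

Insert a hinge at B; M_B is the redundant, and each span becomes simply supported.
Discontinuity in slope at B on the released structure — sum the simple-span end rotations:
  span AB: point load 10.4 at a = 4: Pab(L + a)/(6LEI) = 73.96/EI
  relative rotation θ_0 = (73.96 + 0)/EI = 73.96/EI
A unit hogging moment at B produces rotation L₁/(3EI) + L₂/(3EI) = 7.667/EI.
Slope continuity at B: θ_0 = M_B·7.667/EI, so M_B = 73.96/7.667 = 9.646 kN·m (hogging).

M_B = 9.646 kN·m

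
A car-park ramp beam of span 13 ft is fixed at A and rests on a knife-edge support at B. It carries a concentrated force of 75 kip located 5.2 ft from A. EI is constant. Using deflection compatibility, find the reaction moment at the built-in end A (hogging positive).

Take the reaction at B as the redundant and release it; the primary structure is a cantilever fixed at A.
Primary-structure tip deflection at B by superposition:
  point load 75 at a = 5.2: Pa²(3L − a)/(6EI) = 11424/EI
Flexibility coefficient — unit upward force at B: δ_{BB} = L³/(3EI) = 732.3/EI.
The prop prevents deflection at B: R_B = δ_0/δ_{BB} = 11424/732.3 = 15.6 kip.
Moment equilibrium about A: M_A = Σ(load moments about A) − R_B·L = 390 − 15.6×13 = 187.2 kip·ft.

M_A = 187.2 kip·ft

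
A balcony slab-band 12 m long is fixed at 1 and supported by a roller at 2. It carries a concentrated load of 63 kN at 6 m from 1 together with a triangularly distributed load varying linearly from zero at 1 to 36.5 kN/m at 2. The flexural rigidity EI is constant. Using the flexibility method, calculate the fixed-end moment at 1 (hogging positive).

Take the reaction at 2 as the redundant and release it; the primary structure is a cantilever fixed at 1.
Free-end deflection of the primary structure under the applied loading (downward +):
  point load 63 at a = 6: Pa²(3L − a)/(6EI) = 11340/EI
  triangular load, peak 36.5 at the free end: 11w₀L⁴/(120EI) = 69379/EI
  δ_0 = 80719/EI
Tip deflection under a unit load at 2: L³/(3EI) = 576/EI.
Compatibility at 2: δ_0 − R_2·δ_{22} = 0, so R_2 = 80719/576 = 140.1 kN.
Moment equilibrium about 1: M_1 = Σ(load moments about 1) − R_2·L = 2130 − 140.1×12 = 448.4 kN·m.

M_1 = 448.4 kN·m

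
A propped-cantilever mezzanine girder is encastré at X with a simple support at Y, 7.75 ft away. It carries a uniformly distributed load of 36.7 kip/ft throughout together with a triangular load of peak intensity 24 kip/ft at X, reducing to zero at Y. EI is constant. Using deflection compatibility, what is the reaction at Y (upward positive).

Remove the prop at Y; the released (primary) structure is a cantilever built in at X.
Free-end deflection of the primary structure under the applied loading (downward +):
  UDL 36.7: wL⁴/(8EI) = 16549/EI
  triangular load, peak 24 at the fixed end: w₀L⁴/(30EI) = 2886/EI
  δ_0 = 19435/EI
Tip deflection under a unit load at Y: L³/(3EI) = 155.2/EI.
Compatibility at Y: δ_0 − R_Y·δ_{YY} = 0, so R_Y = 19435/155.2 = 125.3 kip.

R_Y = 125.3 kip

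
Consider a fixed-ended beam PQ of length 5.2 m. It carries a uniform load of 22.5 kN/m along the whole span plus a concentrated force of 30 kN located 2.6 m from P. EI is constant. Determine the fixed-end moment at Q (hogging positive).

M_Q = 70.2 kN·m

Take the two fixed-end moments M_P, M_Q as redundants; the released structure is the simple span PQ.
End rotations of the released simple span under the applied load (×1/EI):
  at P: UDL 22.5: wL³/(24EI) = 131.8/EI
  at Q: UDL 22.5: wL³/(24EI) = 131.8/EI
  at P: point load 30 at a = 2.6: Pab(L + b)/(6LEI) = 50.7/EI
  at Q: point load 30 at a = 2.6: Pab(L + a)/(6LEI) = 50.7/EI
  θ_P0 = 182.5/EI,  θ_Q0 = 182.5/EI
Flexibility coefficients: a unit moment at one end gives L/(3EI) there and L/(6EI) at the far end, so f₁₁ = f₂₂ = 1.733/EI and f₁₂ = f₂₁ = 0.8667/EI.
Compatibility — zero rotation at each built-in end:
  1.733 M_P + 0.8667 M_Q = 182.5
  0.8667 M_P + 1.733 M_Q = 182.5
Solving the pair gives M_P = 70.2 kN·m and M_Q = 70.2 kN·m (hogging).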